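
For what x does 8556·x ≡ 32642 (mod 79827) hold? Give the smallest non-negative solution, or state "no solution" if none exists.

gcd(8556, 79827):
79827 = 9*8556 + 2823
8556 = 3*2823 + 87
2823 = 32*87 + 39
87 = 2*39 + 9
39 = 4*9 + 3
9 = 3*3 + 0
gcd = 3, but 3 ∤ 32642, so the congruence has no solution.

no solution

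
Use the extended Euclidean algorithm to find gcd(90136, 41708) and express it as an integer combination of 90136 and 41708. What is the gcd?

4

Euclidean algorithm:
90136 = 2·41708 + 6720
41708 = 6·6720 + 1388
6720 = 4·1388 + 1168
1388 = 1·1168 + 220
1168 = 5·220 + 68
220 = 3·68 + 16
68 = 4·16 + 4
16 = 4·4 + 0
gcd(90136, 41708) = 4.
Back-substituting:
4 = 68 − 4·16
4 = −4·220 + 13·68
4 = 13·1168 − 69·220
4 = −69·1388 + 82·1168
4 = 82·6720 − 397·1388
4 = −397·41708 + 2464·6720
4 = 2464·90136 − 5325·41708
So 4 = (2464)·90136 + (-5325)·41708.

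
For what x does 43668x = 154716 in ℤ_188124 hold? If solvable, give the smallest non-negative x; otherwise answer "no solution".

First find gcd(43668, 188124):
188124 = 4×43668 + 13452
43668 = 3×13452 + 3312
13452 = 4×3312 + 204
3312 = 16×204 + 48
204 = 4×48 + 12
48 = 4×12 + 0
gcd = 12 and 12 | 154716, so solutions exist. Divide through by 12: 3639x ≡ 12893 (mod 15677).
Now find 3639⁻¹ mod 15677:
15677 = 4*3639 + 1121
3639 = 3*1121 + 276
1121 = 4*276 + 17
276 = 16*17 + 4
17 = 4*4 + 1
4 = 4*1 + 0
Back-substitute:
1 = 17 − 4·4
1 = −4·276 + 65·17
1 = 65·1121 − 264·276
1 = −264·3639 + 857·1121
1 = 857·15677 − 3692·3639
So 3639·(-3692) ≡ 1 (mod 15677), i.e. 3639⁻¹ ≡ 11985.
Then x ≡ 11985·12893 ≡ 10093 (mod 15677); the smallest non-negative solution is x = 10093.

10093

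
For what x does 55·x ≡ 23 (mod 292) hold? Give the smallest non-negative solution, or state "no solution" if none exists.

165

First find gcd(55, 292):
292 = 5×55 + 17
55 = 3×17 + 4
17 = 4×4 + 1
4 = 4×1 + 0
gcd = 1, so a unique solution mod 292 exists.
Back-substitute for the Bézout coefficients:
1 = 17 − 4·4
1 = −4·55 + 13·17
1 = 13·292 − 69·55
So 55·(-69) ≡ 1 (mod 292), giving 55⁻¹ ≡ 223.
x ≡ 55⁻¹·23 ≡ 223·23 ≡ 165 (mod 292).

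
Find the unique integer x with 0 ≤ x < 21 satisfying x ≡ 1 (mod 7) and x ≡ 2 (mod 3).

Write x = 1 + 7·k. Then 7·k ≡ 2 − 1 ≡ 1 (mod 3).
Need 7⁻¹ mod 3. Extended Euclid on (3, 1):
3 = 3×1 + 0
7⁻¹ ≡ 1 (mod 3), so k ≡ 1·1 ≡ 1 (mod 3).
x = 1 + 7·1 = 8.

8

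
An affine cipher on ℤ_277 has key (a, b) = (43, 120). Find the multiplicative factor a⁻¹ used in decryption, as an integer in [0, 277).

Run Euclid on (277, 43):
277 = 6*43 + 19
43 = 2*19 + 5
19 = 3*5 + 4
5 = 1*4 + 1
4 = 4*1 + 0
gcd = 1, so the inverse exists. Back-substitute:
1 = 5 − 4
1 = −19 + 4·5
1 = 4·43 − 9·19
1 = −9·277 + 58·43
So 43·58 ≡ 1 (mod 277).

58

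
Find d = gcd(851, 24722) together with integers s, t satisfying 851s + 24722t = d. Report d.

1

Repeated division:
24722 = 29×851 + 43
851 = 19×43 + 34
43 = 1×34 + 9
34 = 3×9 + 7
9 = 1×7 + 2
7 = 3×2 + 1
2 = 2×1 + 0
gcd(851, 24722) = 1.
Working backward:
1 = 7 − 3·2
1 = −3·9 + 4·7
1 = 4·34 − 15·9
1 = −15·43 + 19·34
1 = 19·851 − 376·43
1 = −376·24722 + 10923·851
So 1 = (-376)·24722 + (10923)·851.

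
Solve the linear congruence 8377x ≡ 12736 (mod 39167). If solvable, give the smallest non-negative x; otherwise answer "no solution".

9563

First find gcd(8377, 39167):
39167 = 4·8377 + 5659
8377 = 1·5659 + 2718
5659 = 2·2718 + 223
2718 = 12·223 + 42
223 = 5·42 + 13
42 = 3·13 + 3
13 = 4·3 + 1
3 = 3·1 + 0
gcd = 1, so a unique solution mod 39167 exists.
Back-substitute for the Bézout coefficients:
1 = 13 − 4·3
1 = −4·42 + 13·13
1 = 13·223 − 69·42
1 = −69·2718 + 841·223
1 = 841·5659 − 1751·2718
1 = −1751·8377 + 2592·5659
1 = 2592·39167 − 12119·8377
So 8377·(-12119) ≡ 1 (mod 39167), giving 8377⁻¹ ≡ 27048.
x ≡ 8377⁻¹·12736 ≡ 27048·12736 ≡ 9563 (mod 39167).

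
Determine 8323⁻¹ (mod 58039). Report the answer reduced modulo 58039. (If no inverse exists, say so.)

Apply the Euclidean algorithm to 58039 and 8323:
58039 = 6*8323 + 8101
8323 = 1*8101 + 222
8101 = 36*222 + 109
222 = 2*109 + 4
109 = 27*4 + 1
4 = 4*1 + 0
The gcd is 1. Working backward:
1 = 109 − 27·4
1 = −27·222 + 55·109
1 = 55·8101 − 2007·222
1 = −2007·8323 + 2062·8101
1 = 2062·58039 − 14379·8323
So 8323·(-14379) ≡ 1 (mod 58039), and -14379 ≡ 43660 (mod 58039).

43660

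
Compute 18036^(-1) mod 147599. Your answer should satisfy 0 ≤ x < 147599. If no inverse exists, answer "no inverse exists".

114611

Apply the Euclidean algorithm to 147599 and 18036:
147599 = 8·18036 + 3311
18036 = 5·3311 + 1481
3311 = 2·1481 + 349
1481 = 4·349 + 85
349 = 4·85 + 9
85 = 9·9 + 4
9 = 2·4 + 1
4 = 4·1 + 0
Since gcd(18036, 147599) = 1, back-substitute to write 1 as a combination:
1 = 9 − 2·4
1 = −2·85 + 19·9
1 = 19·349 − 78·85
1 = −78·1481 + 331·349
1 = 331·3311 − 740·1481
1 = −740·18036 + 4031·3311
1 = 4031·147599 − 32988·18036
Hence 18036⁻¹ ≡ -32988 ≡ 114611 (mod 147599).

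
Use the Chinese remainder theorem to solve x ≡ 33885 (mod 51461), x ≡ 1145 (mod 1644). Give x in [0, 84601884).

28646201

Write x = 33885 + 51461·k. Then 51461·k ≡ 1145 − 33885 ≡ 140 (mod 1644).
Need 51461⁻¹ mod 1644. Extended Euclid on (1644, 497):
1644 = 3*497 + 153
497 = 3*153 + 38
153 = 4*38 + 1
38 = 38*1 + 0
Back-substitute:
1 = 153 − 4·38
1 = −4·497 + 13·153
1 = 13·1644 − 43·497
51461⁻¹ ≡ 1601 (mod 1644), so k ≡ 1601·140 ≡ 556 (mod 1644).
x = 33885 + 51461·556 = 28646201.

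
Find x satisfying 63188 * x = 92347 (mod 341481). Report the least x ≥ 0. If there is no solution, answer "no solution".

248903

First find gcd(63188, 341481):
341481 = 5×63188 + 25541
63188 = 2×25541 + 12106
25541 = 2×12106 + 1329
12106 = 9×1329 + 145
1329 = 9×145 + 24
145 = 6×24 + 1
24 = 24×1 + 0
gcd = 1, so a unique solution mod 341481 exists.
Back-substitute for the Bézout coefficients:
1 = 145 − 6·24
1 = −6·1329 + 55·145
1 = 55·12106 − 501·1329
1 = −501·25541 + 1057·12106
1 = 1057·63188 − 2615·25541
1 = −2615·341481 + 14132·63188
So 63188·(14132) ≡ 1 (mod 341481), giving 63188⁻¹ ≡ 14132.
x ≡ 63188⁻¹·92347 ≡ 14132·92347 ≡ 248903 (mod 341481).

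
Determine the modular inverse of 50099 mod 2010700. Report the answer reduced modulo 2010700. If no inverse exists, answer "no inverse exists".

1085599

gcd(2010700, 50099) by repeated division:
2010700 = 40×50099 + 6740
50099 = 7×6740 + 2919
6740 = 2×2919 + 902
2919 = 3×902 + 213
902 = 4×213 + 50
213 = 4×50 + 13
50 = 3×13 + 11
13 = 1×11 + 2
11 = 5×2 + 1
2 = 2×1 + 0
Since gcd(50099, 2010700) = 1, back-substitute to write 1 as a combination:
1 = 11 − 5·2
1 = −5·13 + 6·11
1 = 6·50 − 23·13
1 = −23·213 + 98·50
1 = 98·902 − 415·213
1 = −415·2919 + 1343·902
1 = 1343·6740 − 3101·2919
1 = −3101·50099 + 23050·6740
1 = 23050·2010700 − 925101·50099
Thus 50099·(-925101) ≡ 1 (mod 2010700); reducing, -925101 mod 2010700 = 1085599.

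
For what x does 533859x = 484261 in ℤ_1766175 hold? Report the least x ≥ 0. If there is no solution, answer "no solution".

gcd(533859, 1766175):
1766175 = 3×533859 + 164598
533859 = 3×164598 + 40065
164598 = 4×40065 + 4338
40065 = 9×4338 + 1023
4338 = 4×1023 + 246
1023 = 4×246 + 39
246 = 6×39 + 12
39 = 3×12 + 3
12 = 4×3 + 0
gcd = 3, but 3 ∤ 484261, so the congruence has no solution.

no solution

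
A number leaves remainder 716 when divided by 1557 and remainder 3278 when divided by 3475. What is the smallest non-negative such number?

Write x = 716 + 1557·k. Then 1557·k ≡ 3278 − 716 ≡ 2562 (mod 3475).
Need 1557⁻¹ mod 3475. Extended Euclid on (3475, 1557):
3475 = 2*1557 + 361
1557 = 4*361 + 113
361 = 3*113 + 22
113 = 5*22 + 3
22 = 7*3 + 1
3 = 3*1 + 0
Back-substitute:
1 = 22 − 7·3
1 = −7·113 + 36·22
1 = 36·361 − 115·113
1 = −115·1557 + 496·361
1 = 496·3475 − 1107·1557
1557⁻¹ ≡ 2368 (mod 3475), so k ≡ 2368·2562 ≡ 2941 (mod 3475).
x = 716 + 1557·2941 = 4579853.

4579853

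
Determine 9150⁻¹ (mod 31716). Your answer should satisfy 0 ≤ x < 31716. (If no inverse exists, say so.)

Euclidean algorithm on 31716, 9150:
31716 = 3·9150 + 4266
9150 = 2·4266 + 618
4266 = 6·618 + 558
618 = 1·558 + 60
558 = 9·60 + 18
60 = 3·18 + 6
18 = 3·6 + 0
gcd(9150, 31716) = 6 ≠ 1, so 9150 has no multiplicative inverse modulo 31716.

no inverse exists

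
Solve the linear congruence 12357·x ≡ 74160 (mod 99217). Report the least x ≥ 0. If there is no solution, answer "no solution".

33536

First find gcd(12357, 99217):
99217 = 8×12357 + 361
12357 = 34×361 + 83
361 = 4×83 + 29
83 = 2×29 + 25
29 = 1×25 + 4
25 = 6×4 + 1
4 = 4×1 + 0
gcd = 1, so a unique solution mod 99217 exists.
Back-substitute for the Bézout coefficients:
1 = 25 − 6·4
1 = −6·29 + 7·25
1 = 7·83 − 20·29
1 = −20·361 + 87·83
1 = 87·12357 − 2978·361
1 = −2978·99217 + 23911·12357
So 12357·(23911) ≡ 1 (mod 99217), giving 12357⁻¹ ≡ 23911.
x ≡ 12357⁻¹·74160 ≡ 23911·74160 ≡ 33536 (mod 99217).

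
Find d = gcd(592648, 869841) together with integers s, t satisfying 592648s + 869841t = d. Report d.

7

Repeated division:
869841 = 1×592648 + 277193
592648 = 2×277193 + 38262
277193 = 7×38262 + 9359
38262 = 4×9359 + 826
9359 = 11×826 + 273
826 = 3×273 + 7
273 = 39×7 + 0
gcd(592648, 869841) = 7.
Express as a combination:
7 = 826 − 3·273
7 = −3·9359 + 34·826
7 = 34·38262 − 139·9359
7 = −139·277193 + 1007·38262
7 = 1007·592648 − 2153·277193
7 = −2153·869841 + 3160·592648
So 7 = (-2153)·869841 + (3160)·592648.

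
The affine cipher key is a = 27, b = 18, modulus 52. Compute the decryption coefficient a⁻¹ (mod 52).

Extended Euclidean algorithm:
52 = 1·27 + 25
27 = 1·25 + 2
25 = 12·2 + 1
2 = 2·1 + 0
Since gcd(27, 52) = 1, back-substitute to write 1 as a combination:
1 = 25 − 12·2
1 = −12·27 + 13·25
1 = 13·52 − 25·27
So 27·(-25) ≡ 1 (mod 52), and -25 ≡ 27 (mod 52).

27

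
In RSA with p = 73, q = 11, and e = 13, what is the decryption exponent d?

φ(n) = (p−1)(q−1) = 72·10 = 720.
Need d with 13·d ≡ 1 (mod 720). Apply the extended Euclidean algorithm:
720 = 55*13 + 5
13 = 2*5 + 3
5 = 1*3 + 2
3 = 1*2 + 1
2 = 2*1 + 0
Back-substitute:
1 = 3 − 2
1 = −5 + 2·3
1 = 2·13 − 5·5
1 = −5·720 + 277·13
So 13·277 ≡ 1 (mod 720), hence d = 277.

277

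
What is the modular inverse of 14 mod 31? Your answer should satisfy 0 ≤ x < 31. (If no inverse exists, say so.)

Run Euclid on (31, 14):
31 = 2*14 + 3
14 = 4*3 + 2
3 = 1*2 + 1
2 = 2*1 + 0
gcd = 1, so the inverse exists. Back-substitute:
1 = 3 − 2
1 = −14 + 5·3
1 = 5·31 − 11·14
So 14·(-11) ≡ 1 (mod 31), and -11 ≡ 20 (mod 31).

20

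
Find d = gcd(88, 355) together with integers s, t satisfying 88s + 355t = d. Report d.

Repeated division:
355 = 4·88 + 3
88 = 29·3 + 1
3 = 3·1 + 0
gcd(88, 355) = 1.
Express as a combination:
1 = 88 − 29·3
1 = −29·355 + 117·88
So 1 = (-29)·355 + (117)·88.

1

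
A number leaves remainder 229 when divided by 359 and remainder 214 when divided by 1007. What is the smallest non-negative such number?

Write x = 229 + 359·k. Then 359·k ≡ 214 − 229 ≡ 992 (mod 1007).
Need 359⁻¹ mod 1007. Extended Euclid on (1007, 359):
1007 = 2×359 + 289
359 = 1×289 + 70
289 = 4×70 + 9
70 = 7×9 + 7
9 = 1×7 + 2
7 = 3×2 + 1
2 = 2×1 + 0
Back-substitute:
1 = 7 − 3·2
1 = −3·9 + 4·7
1 = 4·70 − 31·9
1 = −31·289 + 128·70
1 = 128·359 − 159·289
1 = −159·1007 + 446·359
359⁻¹ ≡ 446 (mod 1007), so k ≡ 446·992 ≡ 359 (mod 1007).
x = 229 + 359·359 = 129110.

129110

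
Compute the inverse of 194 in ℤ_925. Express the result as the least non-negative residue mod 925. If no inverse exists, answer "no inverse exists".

Extended Euclidean algorithm:
925 = 4·194 + 149
194 = 1·149 + 45
149 = 3·45 + 14
45 = 3·14 + 3
14 = 4·3 + 2
3 = 1·2 + 1
2 = 2·1 + 0
Since gcd(194, 925) = 1, back-substitute to write 1 as a combination:
1 = 3 − 2
1 = −14 + 5·3
1 = 5·45 − 16·14
1 = −16·149 + 53·45
1 = 53·194 − 69·149
1 = −69·925 + 329·194
So 194·329 ≡ 1 (mod 925).

329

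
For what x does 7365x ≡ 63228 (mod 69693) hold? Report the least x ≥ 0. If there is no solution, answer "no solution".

First find gcd(7365, 69693):
69693 = 9*7365 + 3408
7365 = 2*3408 + 549
3408 = 6*549 + 114
549 = 4*114 + 93
114 = 1*93 + 21
93 = 4*21 + 9
21 = 2*9 + 3
9 = 3*3 + 0
gcd = 3 and 3 | 63228, so solutions exist. Divide through by 3: 2455x ≡ 21076 (mod 23231).
Now find 2455⁻¹ mod 23231:
23231 = 9*2455 + 1136
2455 = 2*1136 + 183
1136 = 6*183 + 38
183 = 4*38 + 31
38 = 1*31 + 7
31 = 4*7 + 3
7 = 2*3 + 1
3 = 3*1 + 0
Back-substitute:
1 = 7 − 2·3
1 = −2·31 + 9·7
1 = 9·38 − 11·31
1 = −11·183 + 53·38
1 = 53·1136 − 329·183
1 = −329·2455 + 711·1136
1 = 711·23231 − 6728·2455
So 2455·(-6728) ≡ 1 (mod 23231), i.e. 2455⁻¹ ≡ 16503.
Then x ≡ 16503·21076 ≡ 2696 (mod 23231); the smallest non-negative solution is x = 2696.

2696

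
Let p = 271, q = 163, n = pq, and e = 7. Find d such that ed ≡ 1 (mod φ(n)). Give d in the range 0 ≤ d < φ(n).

φ(n) = (p−1)(q−1) = 270·162 = 43740.
Need d with 7·d ≡ 1 (mod 43740). Apply the extended Euclidean algorithm:
43740 = 6248×7 + 4
7 = 1×4 + 3
4 = 1×3 + 1
3 = 3×1 + 0
Back-substitute:
1 = 4 − 3
1 = −7 + 2·4
1 = 2·43740 − 12497·7
So 7·(-12497) ≡ 1 (mod 43740), hence d ≡ -12497 ≡ 31243 (mod 43740).

31243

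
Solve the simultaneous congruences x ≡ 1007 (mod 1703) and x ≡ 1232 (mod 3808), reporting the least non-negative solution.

Write x = 1007 + 1703·k. Then 1703·k ≡ 1232 − 1007 ≡ 225 (mod 3808).
Need 1703⁻¹ mod 3808. Extended Euclid on (3808, 1703):
3808 = 2*1703 + 402
1703 = 4*402 + 95
402 = 4*95 + 22
95 = 4*22 + 7
22 = 3*7 + 1
7 = 7*1 + 0
Back-substitute:
1 = 22 − 3·7
1 = −3·95 + 13·22
1 = 13·402 − 55·95
1 = −55·1703 + 233·402
1 = 233·3808 − 521·1703
1703⁻¹ ≡ 3287 (mod 3808), so k ≡ 3287·225 ≡ 823 (mod 3808).
x = 1007 + 1703·823 = 1402576.

1402576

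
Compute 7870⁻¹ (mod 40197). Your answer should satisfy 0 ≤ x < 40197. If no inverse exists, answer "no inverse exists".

39058

Run Euclid on (40197, 7870):
40197 = 5·7870 + 847
7870 = 9·847 + 247
847 = 3·247 + 106
247 = 2·106 + 35
106 = 3·35 + 1
35 = 35·1 + 0
Since gcd(7870, 40197) = 1, back-substitute to write 1 as a combination:
1 = 106 − 3·35
1 = −3·247 + 7·106
1 = 7·847 − 24·247
1 = −24·7870 + 223·847
1 = 223·40197 − 1139·7870
Thus 7870·(-1139) ≡ 1 (mod 40197); reducing, -1139 mod 40197 = 39058.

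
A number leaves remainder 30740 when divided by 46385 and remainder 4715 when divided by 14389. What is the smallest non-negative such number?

481460655

Write x = 30740 + 46385·k. Then 46385·k ≡ 4715 − 30740 ≡ 2753 (mod 14389).
Need 46385⁻¹ mod 14389. Extended Euclid on (14389, 3218):
14389 = 4*3218 + 1517
3218 = 2*1517 + 184
1517 = 8*184 + 45
184 = 4*45 + 4
45 = 11*4 + 1
4 = 4*1 + 0
Back-substitute:
1 = 45 − 11·4
1 = −11·184 + 45·45
1 = 45·1517 − 371·184
1 = −371·3218 + 787·1517
1 = 787·14389 − 3519·3218
46385⁻¹ ≡ 10870 (mod 14389), so k ≡ 10870·2753 ≡ 10379 (mod 14389).
x = 30740 + 46385·10379 = 481460655.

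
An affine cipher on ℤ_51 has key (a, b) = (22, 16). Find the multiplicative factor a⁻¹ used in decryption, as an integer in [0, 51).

7

Extended Euclidean algorithm:
51 = 2·22 + 7
22 = 3·7 + 1
7 = 7·1 + 0
The gcd is 1. Working backward:
1 = 22 − 3·7
1 = −3·51 + 7·22
So 22·7 ≡ 1 (mod 51).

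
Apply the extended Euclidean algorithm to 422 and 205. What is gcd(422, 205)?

Repeated division:
422 = 2*205 + 12
205 = 17*12 + 1
12 = 12*1 + 0
gcd(422, 205) = 1.
Working backward:
1 = 205 − 17·12
1 = −17·422 + 35·205
So 1 = (-17)·422 + (35)·205.

1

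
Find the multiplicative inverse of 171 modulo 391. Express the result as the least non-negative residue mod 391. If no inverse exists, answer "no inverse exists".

gcd(391, 171) by repeated division:
391 = 2*171 + 49
171 = 3*49 + 24
49 = 2*24 + 1
24 = 24*1 + 0
gcd = 1, so the inverse exists. Back-substitute:
1 = 49 − 2·24
1 = −2·171 + 7·49
1 = 7·391 − 16·171
So 171·(-16) ≡ 1 (mod 391), and -16 ≡ 375 (mod 391).

375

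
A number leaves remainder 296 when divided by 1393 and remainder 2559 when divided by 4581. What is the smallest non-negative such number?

373620

Write x = 296 + 1393·k. Then 1393·k ≡ 2559 − 296 ≡ 2263 (mod 4581).
Need 1393⁻¹ mod 4581. Extended Euclid on (4581, 1393):
4581 = 3*1393 + 402
1393 = 3*402 + 187
402 = 2*187 + 28
187 = 6*28 + 19
28 = 1*19 + 9
19 = 2*9 + 1
9 = 9*1 + 0
Back-substitute:
1 = 19 − 2·9
1 = −2·28 + 3·19
1 = 3·187 − 20·28
1 = −20·402 + 43·187
1 = 43·1393 − 149·402
1 = −149·4581 + 490·1393
1393⁻¹ ≡ 490 (mod 4581), so k ≡ 490·2263 ≡ 268 (mod 4581).
x = 296 + 1393·268 = 373620.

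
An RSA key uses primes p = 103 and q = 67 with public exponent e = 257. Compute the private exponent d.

5789

φ(n) = (p−1)(q−1) = 102·66 = 6732.
Need d with 257·d ≡ 1 (mod 6732). Apply the extended Euclidean algorithm:
6732 = 26×257 + 50
257 = 5×50 + 7
50 = 7×7 + 1
7 = 7×1 + 0
Back-substitute:
1 = 50 − 7·7
1 = −7·257 + 36·50
1 = 36·6732 − 943·257
So 257·(-943) ≡ 1 (mod 6732), hence d ≡ -943 ≡ 5789 (mod 6732).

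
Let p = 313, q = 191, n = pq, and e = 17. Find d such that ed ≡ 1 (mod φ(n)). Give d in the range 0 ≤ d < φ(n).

55793

φ(n) = (p−1)(q−1) = 312·190 = 59280.
Need d with 17·d ≡ 1 (mod 59280). Apply the extended Euclidean algorithm:
59280 = 3487*17 + 1
17 = 17*1 + 0
Back-substitute:
1 = 59280 − 3487·17
So 17·(-3487) ≡ 1 (mod 59280), hence d ≡ -3487 ≡ 55793 (mod 59280).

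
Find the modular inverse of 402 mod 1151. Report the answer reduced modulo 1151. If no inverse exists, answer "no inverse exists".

Run Euclid on (1151, 402):
1151 = 2×402 + 347
402 = 1×347 + 55
347 = 6×55 + 17
55 = 3×17 + 4
17 = 4×4 + 1
4 = 4×1 + 0
gcd = 1, so the inverse exists. Back-substitute:
1 = 17 − 4·4
1 = −4·55 + 13·17
1 = 13·347 − 82·55
1 = −82·402 + 95·347
1 = 95·1151 − 272·402
So 402·(-272) ≡ 1 (mod 1151), and -272 ≡ 879 (mod 1151).

879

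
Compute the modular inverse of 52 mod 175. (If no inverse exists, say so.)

138

Apply the Euclidean algorithm to 175 and 52:
175 = 3·52 + 19
52 = 2·19 + 14
19 = 1·14 + 5
14 = 2·5 + 4
5 = 1·4 + 1
4 = 4·1 + 0
The gcd is 1. Working backward:
1 = 5 − 4
1 = −14 + 3·5
1 = 3·19 − 4·14
1 = −4·52 + 11·19
1 = 11·175 − 37·52
So 52·(-37) ≡ 1 (mod 175), and -37 ≡ 138 (mod 175).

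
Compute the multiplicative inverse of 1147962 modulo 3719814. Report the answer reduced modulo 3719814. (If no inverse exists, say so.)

Compute gcd(1147962, 3719814):
3719814 = 3·1147962 + 275928
1147962 = 4·275928 + 44250
275928 = 6·44250 + 10428
44250 = 4·10428 + 2538
10428 = 4·2538 + 276
2538 = 9·276 + 54
276 = 5·54 + 6
54 = 9·6 + 0
Since gcd = 6 > 1, 1147962 is not a unit mod 3719814.

no inverse exists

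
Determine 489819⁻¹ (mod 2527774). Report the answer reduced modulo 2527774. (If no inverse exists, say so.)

1924641

gcd(2527774, 489819) by repeated division:
2527774 = 5·489819 + 78679
489819 = 6·78679 + 17745
78679 = 4·17745 + 7699
17745 = 2·7699 + 2347
7699 = 3·2347 + 658
2347 = 3·658 + 373
658 = 1·373 + 285
373 = 1·285 + 88
285 = 3·88 + 21
88 = 4·21 + 4
21 = 5·4 + 1
4 = 4·1 + 0
The gcd is 1. Working backward:
1 = 21 − 5·4
1 = −5·88 + 21·21
1 = 21·285 − 68·88
1 = −68·373 + 89·285
1 = 89·658 − 157·373
1 = −157·2347 + 560·658
1 = 560·7699 − 1837·2347
1 = −1837·17745 + 4234·7699
1 = 4234·78679 − 18773·17745
1 = −18773·489819 + 116872·78679
1 = 116872·2527774 − 603133·489819
Hence 489819⁻¹ ≡ -603133 ≡ 1924641 (mod 2527774).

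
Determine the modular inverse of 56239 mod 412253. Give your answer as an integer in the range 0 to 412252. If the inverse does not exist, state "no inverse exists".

Run Euclid on (412253, 56239):
412253 = 7×56239 + 18580
56239 = 3×18580 + 499
18580 = 37×499 + 117
499 = 4×117 + 31
117 = 3×31 + 24
31 = 1×24 + 7
24 = 3×7 + 3
7 = 2×3 + 1
3 = 3×1 + 0
The gcd is 1. Working backward:
1 = 7 − 2·3
1 = −2·24 + 7·7
1 = 7·31 − 9·24
1 = −9·117 + 34·31
1 = 34·499 − 145·117
1 = −145·18580 + 5399·499
1 = 5399·56239 − 16342·18580
1 = −16342·412253 + 119793·56239
So 56239·119793 ≡ 1 (mod 412253).

119793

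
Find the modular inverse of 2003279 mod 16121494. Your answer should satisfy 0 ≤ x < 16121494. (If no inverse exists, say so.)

15529347

gcd(16121494, 2003279) by repeated division:
16121494 = 8*2003279 + 95262
2003279 = 21*95262 + 2777
95262 = 34*2777 + 844
2777 = 3*844 + 245
844 = 3*245 + 109
245 = 2*109 + 27
109 = 4*27 + 1
27 = 27*1 + 0
gcd = 1, so the inverse exists. Back-substitute:
1 = 109 − 4·27
1 = −4·245 + 9·109
1 = 9·844 − 31·245
1 = −31·2777 + 102·844
1 = 102·95262 − 3499·2777
1 = −3499·2003279 + 73581·95262
1 = 73581·16121494 − 592147·2003279
Hence 2003279⁻¹ ≡ -592147 ≡ 15529347 (mod 16121494).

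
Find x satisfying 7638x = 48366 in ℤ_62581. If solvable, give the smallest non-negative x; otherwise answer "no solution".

First find gcd(7638, 62581):
62581 = 8·7638 + 1477
7638 = 5·1477 + 253
1477 = 5·253 + 212
253 = 1·212 + 41
212 = 5·41 + 7
41 = 5·7 + 6
7 = 1·6 + 1
6 = 6·1 + 0
gcd = 1, so a unique solution mod 62581 exists.
Back-substitute for the Bézout coefficients:
1 = 7 − 6
1 = −41 + 6·7
1 = 6·212 − 31·41
1 = −31·253 + 37·212
1 = 37·1477 − 216·253
1 = −216·7638 + 1117·1477
1 = 1117·62581 − 9152·7638
So 7638·(-9152) ≡ 1 (mod 62581), giving 7638⁻¹ ≡ 53429.
x ≡ 7638⁻¹·48366 ≡ 53429·48366 ≡ 52362 (mod 62581).

52362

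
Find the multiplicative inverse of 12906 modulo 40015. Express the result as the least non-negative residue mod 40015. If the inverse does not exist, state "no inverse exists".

gcd(40015, 12906) by repeated division:
40015 = 3×12906 + 1297
12906 = 9×1297 + 1233
1297 = 1×1233 + 64
1233 = 19×64 + 17
64 = 3×17 + 13
17 = 1×13 + 4
13 = 3×4 + 1
4 = 4×1 + 0
gcd = 1, so the inverse exists. Back-substitute:
1 = 13 − 3·4
1 = −3·17 + 4·13
1 = 4·64 − 15·17
1 = −15·1233 + 289·64
1 = 289·1297 − 304·1233
1 = −304·12906 + 3025·1297
1 = 3025·40015 − 9379·12906
So 12906·(-9379) ≡ 1 (mod 40015), and -9379 ≡ 30636 (mod 40015).

30636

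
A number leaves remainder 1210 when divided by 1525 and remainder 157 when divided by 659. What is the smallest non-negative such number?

736260

Write x = 1210 + 1525·k. Then 1525·k ≡ 157 − 1210 ≡ 265 (mod 659).
Need 1525⁻¹ mod 659. Extended Euclid on (659, 207):
659 = 3*207 + 38
207 = 5*38 + 17
38 = 2*17 + 4
17 = 4*4 + 1
4 = 4*1 + 0
Back-substitute:
1 = 17 − 4·4
1 = −4·38 + 9·17
1 = 9·207 − 49·38
1 = −49·659 + 156·207
1525⁻¹ ≡ 156 (mod 659), so k ≡ 156·265 ≡ 482 (mod 659).
x = 1210 + 1525·482 = 736260.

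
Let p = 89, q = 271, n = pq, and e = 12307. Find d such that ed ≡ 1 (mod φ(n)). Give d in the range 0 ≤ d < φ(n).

15163

φ(n) = (p−1)(q−1) = 88·270 = 23760.
Need d with 12307·d ≡ 1 (mod 23760). Apply the extended Euclidean algorithm:
23760 = 1·12307 + 11453
12307 = 1·11453 + 854
11453 = 13·854 + 351
854 = 2·351 + 152
351 = 2·152 + 47
152 = 3·47 + 11
47 = 4·11 + 3
11 = 3·3 + 2
3 = 1·2 + 1
2 = 2·1 + 0
Back-substitute:
1 = 3 − 2
1 = −11 + 4·3
1 = 4·47 − 17·11
1 = −17·152 + 55·47
1 = 55·351 − 127·152
1 = −127·854 + 309·351
1 = 309·11453 − 4144·854
1 = −4144·12307 + 4453·11453
1 = 4453·23760 − 8597·12307
So 12307·(-8597) ≡ 1 (mod 23760), hence d ≡ -8597 ≡ 15163 (mod 23760).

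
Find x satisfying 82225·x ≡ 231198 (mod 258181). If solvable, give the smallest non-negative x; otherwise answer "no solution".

First find gcd(82225, 258181):
258181 = 3*82225 + 11506
82225 = 7*11506 + 1683
11506 = 6*1683 + 1408
1683 = 1*1408 + 275
1408 = 5*275 + 33
275 = 8*33 + 11
33 = 3*11 + 0
gcd = 11 and 11 | 231198, so solutions exist. Divide through by 11: 7475x ≡ 21018 (mod 23471).
Now find 7475⁻¹ mod 23471:
23471 = 3×7475 + 1046
7475 = 7×1046 + 153
1046 = 6×153 + 128
153 = 1×128 + 25
128 = 5×25 + 3
25 = 8×3 + 1
3 = 3×1 + 0
Back-substitute:
1 = 25 − 8·3
1 = −8·128 + 41·25
1 = 41·153 − 49·128
1 = −49·1046 + 335·153
1 = 335·7475 − 2394·1046
1 = −2394·23471 + 7517·7475
So 7475⁻¹ ≡ 7517 (mod 23471).
Then x ≡ 7517·21018 ≡ 9005 (mod 23471); the smallest non-negative solution is x = 9005.

9005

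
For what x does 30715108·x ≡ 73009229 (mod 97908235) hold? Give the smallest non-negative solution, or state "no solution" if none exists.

First find gcd(30715108, 97908235):
97908235 = 3*30715108 + 5762911
30715108 = 5*5762911 + 1900553
5762911 = 3*1900553 + 61252
1900553 = 31*61252 + 1741
61252 = 35*1741 + 317
1741 = 5*317 + 156
317 = 2*156 + 5
156 = 31*5 + 1
5 = 5*1 + 0
gcd = 1, so a unique solution mod 97908235 exists.
Back-substitute for the Bézout coefficients:
1 = 156 − 31·5
1 = −31·317 + 63·156
1 = 63·1741 − 346·317
1 = −346·61252 + 12173·1741
1 = 12173·1900553 − 377709·61252
1 = −377709·5762911 + 1145300·1900553
1 = 1145300·30715108 − 6104209·5762911
1 = −6104209·97908235 + 19457927·30715108
So 30715108·(19457927) ≡ 1 (mod 97908235), giving 30715108⁻¹ ≡ 19457927.
x ≡ 30715108⁻¹·73009229 ≡ 19457927·73009229 ≡ 96551103 (mod 97908235).

96551103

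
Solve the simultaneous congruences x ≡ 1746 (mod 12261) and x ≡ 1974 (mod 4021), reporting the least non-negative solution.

Write x = 1746 + 12261·k. Then 12261·k ≡ 1974 − 1746 ≡ 228 (mod 4021).
Need 12261⁻¹ mod 4021. Extended Euclid on (4021, 198):
4021 = 20*198 + 61
198 = 3*61 + 15
61 = 4*15 + 1
15 = 15*1 + 0
Back-substitute:
1 = 61 − 4·15
1 = −4·198 + 13·61
1 = 13·4021 − 264·198
12261⁻¹ ≡ 3757 (mod 4021), so k ≡ 3757·228 ≡ 123 (mod 4021).
x = 1746 + 12261·123 = 1509849.

1509849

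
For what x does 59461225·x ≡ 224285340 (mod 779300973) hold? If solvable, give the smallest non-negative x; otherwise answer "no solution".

404936814

First find gcd(59461225, 779300973):
779300973 = 13·59461225 + 6305048
59461225 = 9·6305048 + 2715793
6305048 = 2·2715793 + 873462
2715793 = 3·873462 + 95407
873462 = 9·95407 + 14799
95407 = 6·14799 + 6613
14799 = 2·6613 + 1573
6613 = 4·1573 + 321
1573 = 4·321 + 289
321 = 1·289 + 32
289 = 9·32 + 1
32 = 32·1 + 0
gcd = 1, so a unique solution mod 779300973 exists.
Back-substitute for the Bézout coefficients:
1 = 289 − 9·32
1 = −9·321 + 10·289
1 = 10·1573 − 49·321
1 = −49·6613 + 206·1573
1 = 206·14799 − 461·6613
1 = −461·95407 + 2972·14799
1 = 2972·873462 − 27209·95407
1 = −27209·2715793 + 84599·873462
1 = 84599·6305048 − 196407·2715793
1 = −196407·59461225 + 1852262·6305048
1 = 1852262·779300973 − 24275813·59461225
So 59461225·(-24275813) ≡ 1 (mod 779300973), giving 59461225⁻¹ ≡ 755025160.
x ≡ 59461225⁻¹·224285340 ≡ 755025160·224285340 ≡ 404936814 (mod 779300973).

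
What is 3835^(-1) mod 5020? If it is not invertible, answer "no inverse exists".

Euclidean algorithm on 5020, 3835:
5020 = 1×3835 + 1185
3835 = 3×1185 + 280
1185 = 4×280 + 65
280 = 4×65 + 20
65 = 3×20 + 5
20 = 4×5 + 0
Since gcd = 5 > 1, 3835 is not a unit mod 5020.

no inverse exists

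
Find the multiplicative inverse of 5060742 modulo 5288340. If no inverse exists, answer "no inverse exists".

no inverse exists

Euclidean algorithm on 5288340, 5060742:
5288340 = 1·5060742 + 227598
5060742 = 22·227598 + 53586
227598 = 4·53586 + 13254
53586 = 4·13254 + 570
13254 = 23·570 + 144
570 = 3·144 + 138
144 = 1·138 + 6
138 = 23·6 + 0
Since gcd = 6 > 1, 5060742 is not a unit mod 5288340.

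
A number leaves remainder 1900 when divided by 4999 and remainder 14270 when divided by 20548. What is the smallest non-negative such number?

57240450

Write x = 1900 + 4999·k. Then 4999·k ≡ 14270 − 1900 ≡ 12370 (mod 20548).
Need 4999⁻¹ mod 20548. Extended Euclid on (20548, 4999):
20548 = 4*4999 + 552
4999 = 9*552 + 31
552 = 17*31 + 25
31 = 1*25 + 6
25 = 4*6 + 1
6 = 6*1 + 0
Back-substitute:
1 = 25 − 4·6
1 = −4·31 + 5·25
1 = 5·552 − 89·31
1 = −89·4999 + 806·552
1 = 806·20548 − 3313·4999
4999⁻¹ ≡ 17235 (mod 20548), so k ≡ 17235·12370 ≡ 11450 (mod 20548).
x = 1900 + 4999·11450 = 57240450.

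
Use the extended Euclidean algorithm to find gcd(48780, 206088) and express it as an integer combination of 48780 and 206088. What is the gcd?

Repeated division:
206088 = 4×48780 + 10968
48780 = 4×10968 + 4908
10968 = 2×4908 + 1152
4908 = 4×1152 + 300
1152 = 3×300 + 252
300 = 1×252 + 48
252 = 5×48 + 12
48 = 4×12 + 0
gcd(48780, 206088) = 12.
Express as a combination:
12 = 252 − 5·48
12 = −5·300 + 6·252
12 = 6·1152 − 23·300
12 = −23·4908 + 98·1152
12 = 98·10968 − 219·4908
12 = −219·48780 + 974·10968
12 = 974·206088 − 4115·48780
So 12 = (974)·206088 + (-4115)·48780.

12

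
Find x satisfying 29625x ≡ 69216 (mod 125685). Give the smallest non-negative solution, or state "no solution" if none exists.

no solution

gcd(29625, 125685):
125685 = 4×29625 + 7185
29625 = 4×7185 + 885
7185 = 8×885 + 105
885 = 8×105 + 45
105 = 2×45 + 15
45 = 3×15 + 0
gcd = 15, but 15 ∤ 69216, so the congruence has no solution.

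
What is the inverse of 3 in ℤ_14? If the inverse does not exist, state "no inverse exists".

Extended Euclidean algorithm:
14 = 4*3 + 2
3 = 1*2 + 1
2 = 2*1 + 0
gcd = 1, so the inverse exists. Back-substitute:
1 = 3 − 2
1 = −14 + 5·3
So 3·5 ≡ 1 (mod 14).

5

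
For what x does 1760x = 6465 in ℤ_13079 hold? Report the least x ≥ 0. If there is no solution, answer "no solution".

no solution

gcd(1760, 13079):
13079 = 7·1760 + 759
1760 = 2·759 + 242
759 = 3·242 + 33
242 = 7·33 + 11
33 = 3·11 + 0
gcd = 11, but 11 ∤ 6465, so the congruence has no solution.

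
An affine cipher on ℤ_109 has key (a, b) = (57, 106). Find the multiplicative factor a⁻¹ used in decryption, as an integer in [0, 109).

gcd(109, 57) by repeated division:
109 = 1×57 + 52
57 = 1×52 + 5
52 = 10×5 + 2
5 = 2×2 + 1
2 = 2×1 + 0
Since gcd(57, 109) = 1, back-substitute to write 1 as a combination:
1 = 5 − 2·2
1 = −2·52 + 21·5
1 = 21·57 − 23·52
1 = −23·109 + 44·57
So 57·44 ≡ 1 (mod 109).

44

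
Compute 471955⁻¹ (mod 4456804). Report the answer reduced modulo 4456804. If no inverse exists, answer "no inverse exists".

no inverse exists

Euclidean algorithm on 4456804, 471955:
4456804 = 9×471955 + 209209
471955 = 2×209209 + 53537
209209 = 3×53537 + 48598
53537 = 1×48598 + 4939
48598 = 9×4939 + 4147
4939 = 1×4147 + 792
4147 = 5×792 + 187
792 = 4×187 + 44
187 = 4×44 + 11
44 = 4×11 + 0
gcd(471955, 4456804) = 11 ≠ 1, so 471955 has no multiplicative inverse modulo 4456804.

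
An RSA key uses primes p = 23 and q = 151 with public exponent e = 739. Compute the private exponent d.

259

φ(n) = (p−1)(q−1) = 22·150 = 3300.
Need d with 739·d ≡ 1 (mod 3300). Apply the extended Euclidean algorithm:
3300 = 4·739 + 344
739 = 2·344 + 51
344 = 6·51 + 38
51 = 1·38 + 13
38 = 2·13 + 12
13 = 1·12 + 1
12 = 12·1 + 0
Back-substitute:
1 = 13 − 12
1 = −38 + 3·13
1 = 3·51 − 4·38
1 = −4·344 + 27·51
1 = 27·739 − 58·344
1 = −58·3300 + 259·739
So 739·259 ≡ 1 (mod 3300), hence d = 259.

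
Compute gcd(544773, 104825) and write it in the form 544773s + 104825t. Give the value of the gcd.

1

Repeated division:
544773 = 5·104825 + 20648
104825 = 5·20648 + 1585
20648 = 13·1585 + 43
1585 = 36·43 + 37
43 = 1·37 + 6
37 = 6·6 + 1
6 = 6·1 + 0
gcd(544773, 104825) = 1.
Back-substituting:
1 = 37 − 6·6
1 = −6·43 + 7·37
1 = 7·1585 − 258·43
1 = −258·20648 + 3361·1585
1 = 3361·104825 − 17063·20648
1 = −17063·544773 + 88676·104825
So 1 = (-17063)·544773 + (88676)·104825.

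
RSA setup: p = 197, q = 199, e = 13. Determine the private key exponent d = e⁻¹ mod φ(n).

11941

φ(n) = (p−1)(q−1) = 196·198 = 38808.
Need d with 13·d ≡ 1 (mod 38808). Apply the extended Euclidean algorithm:
38808 = 2985·13 + 3
13 = 4·3 + 1
3 = 3·1 + 0
Back-substitute:
1 = 13 − 4·3
1 = −4·38808 + 11941·13
So 13·11941 ≡ 1 (mod 38808), hence d = 11941.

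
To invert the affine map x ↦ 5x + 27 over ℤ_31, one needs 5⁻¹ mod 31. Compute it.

gcd(31, 5) by repeated division:
31 = 6·5 + 1
5 = 5·1 + 0
Since gcd(5, 31) = 1, back-substitute to write 1 as a combination:
1 = 31 − 6·5
Hence 5⁻¹ ≡ -6 ≡ 25 (mod 31).

25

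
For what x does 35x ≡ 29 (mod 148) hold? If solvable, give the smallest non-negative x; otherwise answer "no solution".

First find gcd(35, 148):
148 = 4*35 + 8
35 = 4*8 + 3
8 = 2*3 + 2
3 = 1*2 + 1
2 = 2*1 + 0
gcd = 1, so a unique solution mod 148 exists.
Back-substitute for the Bézout coefficients:
1 = 3 − 2
1 = −8 + 3·3
1 = 3·35 − 13·8
1 = −13·148 + 55·35
So 35·(55) ≡ 1 (mod 148), giving 35⁻¹ ≡ 55.
x ≡ 35⁻¹·29 ≡ 55·29 ≡ 115 (mod 148).

115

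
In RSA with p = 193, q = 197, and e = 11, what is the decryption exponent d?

φ(n) = (p−1)(q−1) = 192·196 = 37632.
Need d with 11·d ≡ 1 (mod 37632). Apply the extended Euclidean algorithm:
37632 = 3421·11 + 1
11 = 11·1 + 0
Back-substitute:
1 = 37632 − 3421·11
So 11·(-3421) ≡ 1 (mod 37632), hence d ≡ -3421 ≡ 34211 (mod 37632).

34211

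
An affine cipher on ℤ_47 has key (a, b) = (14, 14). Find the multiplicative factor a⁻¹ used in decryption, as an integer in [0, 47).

37

Apply the Euclidean algorithm to 47 and 14:
47 = 3*14 + 5
14 = 2*5 + 4
5 = 1*4 + 1
4 = 4*1 + 0
The gcd is 1. Working backward:
1 = 5 − 4
1 = −14 + 3·5
1 = 3·47 − 10·14
Hence 14⁻¹ ≡ -10 ≡ 37 (mod 47).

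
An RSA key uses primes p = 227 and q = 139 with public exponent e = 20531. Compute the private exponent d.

6851

φ(n) = (p−1)(q−1) = 226·138 = 31188.
Need d with 20531·d ≡ 1 (mod 31188). Apply the extended Euclidean algorithm:
31188 = 1×20531 + 10657
20531 = 1×10657 + 9874
10657 = 1×9874 + 783
9874 = 12×783 + 478
783 = 1×478 + 305
478 = 1×305 + 173
305 = 1×173 + 132
173 = 1×132 + 41
132 = 3×41 + 9
41 = 4×9 + 5
9 = 1×5 + 4
5 = 1×4 + 1
4 = 4×1 + 0
Back-substitute:
1 = 5 − 4
1 = −9 + 2·5
1 = 2·41 − 9·9
1 = −9·132 + 29·41
1 = 29·173 − 38·132
1 = −38·305 + 67·173
1 = 67·478 − 105·305
1 = −105·783 + 172·478
1 = 172·9874 − 2169·783
1 = −2169·10657 + 2341·9874
1 = 2341·20531 − 4510·10657
1 = −4510·31188 + 6851·20531
So 20531·6851 ≡ 1 (mod 31188), hence d = 6851.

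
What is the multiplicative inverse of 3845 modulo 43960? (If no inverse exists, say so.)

no inverse exists

Compute gcd(3845, 43960):
43960 = 11*3845 + 1665
3845 = 2*1665 + 515
1665 = 3*515 + 120
515 = 4*120 + 35
120 = 3*35 + 15
35 = 2*15 + 5
15 = 3*5 + 0
Since gcd = 5 > 1, 3845 is not a unit mod 43960.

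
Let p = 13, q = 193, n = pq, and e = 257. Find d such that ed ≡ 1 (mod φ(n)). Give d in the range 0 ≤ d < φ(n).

φ(n) = (p−1)(q−1) = 12·192 = 2304.
Need d with 257·d ≡ 1 (mod 2304). Apply the extended Euclidean algorithm:
2304 = 8×257 + 248
257 = 1×248 + 9
248 = 27×9 + 5
9 = 1×5 + 4
5 = 1×4 + 1
4 = 4×1 + 0
Back-substitute:
1 = 5 − 4
1 = −9 + 2·5
1 = 2·248 − 55·9
1 = −55·257 + 57·248
1 = 57·2304 − 511·257
So 257·(-511) ≡ 1 (mod 2304), hence d ≡ -511 ≡ 1793 (mod 2304).

1793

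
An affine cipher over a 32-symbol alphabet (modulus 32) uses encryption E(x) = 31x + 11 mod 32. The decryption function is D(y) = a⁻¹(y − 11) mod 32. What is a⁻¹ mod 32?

Apply the Euclidean algorithm to 32 and 31:
32 = 1*31 + 1
31 = 31*1 + 0
The gcd is 1. Working backward:
1 = 32 − 31
Hence 31⁻¹ ≡ -1 ≡ 31 (mod 32).

31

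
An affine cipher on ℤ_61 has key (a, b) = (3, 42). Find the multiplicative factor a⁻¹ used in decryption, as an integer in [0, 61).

41

Apply the Euclidean algorithm to 61 and 3:
61 = 20×3 + 1
3 = 3×1 + 0
gcd = 1, so the inverse exists. Back-substitute:
1 = 61 − 20·3
So 3·(-20) ≡ 1 (mod 61), and -20 ≡ 41 (mod 61).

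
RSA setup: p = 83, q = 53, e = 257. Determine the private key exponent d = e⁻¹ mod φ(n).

2721

φ(n) = (p−1)(q−1) = 82·52 = 4264.
Need d with 257·d ≡ 1 (mod 4264). Apply the extended Euclidean algorithm:
4264 = 16·257 + 152
257 = 1·152 + 105
152 = 1·105 + 47
105 = 2·47 + 11
47 = 4·11 + 3
11 = 3·3 + 2
3 = 1·2 + 1
2 = 2·1 + 0
Back-substitute:
1 = 3 − 2
1 = −11 + 4·3
1 = 4·47 − 17·11
1 = −17·105 + 38·47
1 = 38·152 − 55·105
1 = −55·257 + 93·152
1 = 93·4264 − 1543·257
So 257·(-1543) ≡ 1 (mod 4264), hence d ≡ -1543 ≡ 2721 (mod 4264).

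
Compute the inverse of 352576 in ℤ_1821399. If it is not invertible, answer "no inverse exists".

Extended Euclidean algorithm:
1821399 = 5·352576 + 58519
352576 = 6·58519 + 1462
58519 = 40·1462 + 39
1462 = 37·39 + 19
39 = 2·19 + 1
19 = 19·1 + 0
gcd = 1, so the inverse exists. Back-substitute:
1 = 39 − 2·19
1 = −2·1462 + 75·39
1 = 75·58519 − 3002·1462
1 = −3002·352576 + 18087·58519
1 = 18087·1821399 − 93437·352576
Thus 352576·(-93437) ≡ 1 (mod 1821399); reducing, -93437 mod 1821399 = 1727962.

1727962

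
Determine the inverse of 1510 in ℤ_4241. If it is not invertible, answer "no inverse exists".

Run Euclid on (4241, 1510):
4241 = 2*1510 + 1221
1510 = 1*1221 + 289
1221 = 4*289 + 65
289 = 4*65 + 29
65 = 2*29 + 7
29 = 4*7 + 1
7 = 7*1 + 0
The gcd is 1. Working backward:
1 = 29 − 4·7
1 = −4·65 + 9·29
1 = 9·289 − 40·65
1 = −40·1221 + 169·289
1 = 169·1510 − 209·1221
1 = −209·4241 + 587·1510
So 1510·587 ≡ 1 (mod 4241).

587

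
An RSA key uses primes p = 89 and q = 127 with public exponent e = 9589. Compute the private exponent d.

φ(n) = (p−1)(q−1) = 88·126 = 11088.
Need d with 9589·d ≡ 1 (mod 11088). Apply the extended Euclidean algorithm:
11088 = 1×9589 + 1499
9589 = 6×1499 + 595
1499 = 2×595 + 309
595 = 1×309 + 286
309 = 1×286 + 23
286 = 12×23 + 10
23 = 2×10 + 3
10 = 3×3 + 1
3 = 3×1 + 0
Back-substitute:
1 = 10 − 3·3
1 = −3·23 + 7·10
1 = 7·286 − 87·23
1 = −87·309 + 94·286
1 = 94·595 − 181·309
1 = −181·1499 + 456·595
1 = 456·9589 − 2917·1499
1 = −2917·11088 + 3373·9589
So 9589·3373 ≡ 1 (mod 11088), hence d = 3373.

3373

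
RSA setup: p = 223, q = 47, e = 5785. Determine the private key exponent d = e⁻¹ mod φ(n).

7753

φ(n) = (p−1)(q−1) = 222·46 = 10212.
Need d with 5785·d ≡ 1 (mod 10212). Apply the extended Euclidean algorithm:
10212 = 1·5785 + 4427
5785 = 1·4427 + 1358
4427 = 3·1358 + 353
1358 = 3·353 + 299
353 = 1·299 + 54
299 = 5·54 + 29
54 = 1·29 + 25
29 = 1·25 + 4
25 = 6·4 + 1
4 = 4·1 + 0
Back-substitute:
1 = 25 − 6·4
1 = −6·29 + 7·25
1 = 7·54 − 13·29
1 = −13·299 + 72·54
1 = 72·353 − 85·299
1 = −85·1358 + 327·353
1 = 327·4427 − 1066·1358
1 = −1066·5785 + 1393·4427
1 = 1393·10212 − 2459·5785
So 5785·(-2459) ≡ 1 (mod 10212), hence d ≡ -2459 ≡ 7753 (mod 10212).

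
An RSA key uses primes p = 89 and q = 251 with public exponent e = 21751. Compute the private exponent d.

11751

φ(n) = (p−1)(q−1) = 88·250 = 22000.
Need d with 21751·d ≡ 1 (mod 22000). Apply the extended Euclidean algorithm:
22000 = 1*21751 + 249
21751 = 87*249 + 88
249 = 2*88 + 73
88 = 1*73 + 15
73 = 4*15 + 13
15 = 1*13 + 2
13 = 6*2 + 1
2 = 2*1 + 0
Back-substitute:
1 = 13 − 6·2
1 = −6·15 + 7·13
1 = 7·73 − 34·15
1 = −34·88 + 41·73
1 = 41·249 − 116·88
1 = −116·21751 + 10133·249
1 = 10133·22000 − 10249·21751
So 21751·(-10249) ≡ 1 (mod 22000), hence d ≡ -10249 ≡ 11751 (mod 22000).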